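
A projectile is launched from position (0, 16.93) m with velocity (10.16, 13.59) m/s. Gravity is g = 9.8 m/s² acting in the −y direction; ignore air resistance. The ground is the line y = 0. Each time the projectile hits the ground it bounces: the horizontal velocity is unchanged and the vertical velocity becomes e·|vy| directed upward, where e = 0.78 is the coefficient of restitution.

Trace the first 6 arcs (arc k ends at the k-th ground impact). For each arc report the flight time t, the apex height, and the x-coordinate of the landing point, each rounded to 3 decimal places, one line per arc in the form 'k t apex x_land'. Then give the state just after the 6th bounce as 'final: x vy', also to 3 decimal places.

1 3.706 26.353 37.651
2 3.618 16.033 74.408
3 2.822 9.755 103.078
4 2.201 5.935 125.440
5 1.717 3.611 142.883
6 1.339 2.197 156.489
final: 156.489 5.118

Arc 1: start y=16.930, vy=13.590 → t=3.706, apex=26.353, x_land=37.651, impact vy=-22.727
  bounce: vy ← 0.78·22.727 = 17.727
Arc 2: start y=0.000, vy=17.727 → t=3.618, apex=16.033, x_land=74.408, impact vy=-17.727
  bounce: vy ← 0.78·17.727 = 13.827
Arc 3: start y=0.000, vy=13.827 → t=2.822, apex=9.755, x_land=103.078, impact vy=-13.827
  bounce: vy ← 0.78·13.827 = 10.785
Arc 4: start y=0.000, vy=10.785 → t=2.201, apex=5.935, x_land=125.440, impact vy=-10.785
  bounce: vy ← 0.78·10.785 = 8.412
Arc 5: start y=0.000, vy=8.412 → t=1.717, apex=3.611, x_land=142.883, impact vy=-8.412
  bounce: vy ← 0.78·8.412 = 6.562
Arc 6: start y=0.000, vy=6.562 → t=1.339, apex=2.197, x_land=156.489, impact vy=-6.562
  bounce: vy ← 0.78·6.562 = 5.118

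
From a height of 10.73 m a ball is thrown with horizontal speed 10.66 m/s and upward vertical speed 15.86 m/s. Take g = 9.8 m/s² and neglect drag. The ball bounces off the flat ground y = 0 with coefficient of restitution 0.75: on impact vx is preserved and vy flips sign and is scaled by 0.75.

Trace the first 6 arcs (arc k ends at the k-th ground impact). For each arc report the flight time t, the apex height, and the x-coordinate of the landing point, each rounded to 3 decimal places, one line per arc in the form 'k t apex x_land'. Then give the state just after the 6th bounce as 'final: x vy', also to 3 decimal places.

Arc 1: start y=10.730, vy=15.860 → t=3.811, apex=23.564, x_land=40.628, impact vy=-21.491
  bounce: vy ← 0.75·21.491 = 16.118
Arc 2: start y=0.000, vy=16.118 → t=3.289, apex=13.255, x_land=75.693, impact vy=-16.118
  bounce: vy ← 0.75·16.118 = 12.088
Arc 3: start y=0.000, vy=12.088 → t=2.467, apex=7.456, x_land=101.992, impact vy=-12.088
  bounce: vy ← 0.75·12.088 = 9.066
Arc 4: start y=0.000, vy=9.066 → t=1.850, apex=4.194, x_land=121.716, impact vy=-9.066
  bounce: vy ← 0.75·9.066 = 6.800
Arc 5: start y=0.000, vy=6.800 → t=1.388, apex=2.359, x_land=136.509, impact vy=-6.800
  bounce: vy ← 0.75·6.800 = 5.100
Arc 6: start y=0.000, vy=5.100 → t=1.041, apex=1.327, x_land=147.603, impact vy=-5.100
  bounce: vy ← 0.75·5.100 = 3.825

1 3.811 23.564 40.628
2 3.289 13.255 75.693
3 2.467 7.456 101.992
4 1.850 4.194 121.716
5 1.388 2.359 136.509
6 1.041 1.327 147.603
final: 147.603 3.825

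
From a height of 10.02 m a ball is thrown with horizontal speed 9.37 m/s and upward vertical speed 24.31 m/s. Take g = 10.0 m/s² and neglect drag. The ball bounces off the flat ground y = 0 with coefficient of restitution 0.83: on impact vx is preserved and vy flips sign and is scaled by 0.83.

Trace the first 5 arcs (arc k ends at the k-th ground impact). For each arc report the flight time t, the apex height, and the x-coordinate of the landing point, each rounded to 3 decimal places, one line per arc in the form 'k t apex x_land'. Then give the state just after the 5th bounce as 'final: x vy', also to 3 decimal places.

Arc 1: start y=10.020, vy=24.310 → t=5.244, apex=39.569, x_land=49.138, impact vy=-28.131
  bounce: vy ← 0.83·28.131 = 23.349
Arc 2: start y=0.000, vy=23.349 → t=4.670, apex=27.259, x_land=92.894, impact vy=-23.349
  bounce: vy ← 0.83·23.349 = 19.380
Arc 3: start y=0.000, vy=19.380 → t=3.876, apex=18.779, x_land=129.211, impact vy=-19.380
  bounce: vy ← 0.83·19.380 = 16.085
Arc 4: start y=0.000, vy=16.085 → t=3.217, apex=12.937, x_land=159.355, impact vy=-16.085
  bounce: vy ← 0.83·16.085 = 13.351
Arc 5: start y=0.000, vy=13.351 → t=2.670, apex=8.912, x_land=184.374, impact vy=-13.351
  bounce: vy ← 0.83·13.351 = 11.081

1 5.244 39.569 49.138
2 4.670 27.259 92.894
3 3.876 18.779 129.211
4 3.217 12.937 159.355
5 2.670 8.912 184.374
final: 184.374 11.081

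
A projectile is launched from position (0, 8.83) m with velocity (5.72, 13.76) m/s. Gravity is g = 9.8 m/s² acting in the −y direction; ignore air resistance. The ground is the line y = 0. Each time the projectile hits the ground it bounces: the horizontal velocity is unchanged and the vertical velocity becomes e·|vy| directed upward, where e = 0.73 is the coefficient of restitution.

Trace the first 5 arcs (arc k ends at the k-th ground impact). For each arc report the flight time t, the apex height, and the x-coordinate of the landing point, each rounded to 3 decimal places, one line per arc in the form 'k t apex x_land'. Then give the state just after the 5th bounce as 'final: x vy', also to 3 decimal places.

Arc 1: start y=8.830, vy=13.760 → t=3.347, apex=18.490, x_land=19.143, impact vy=-19.037
  bounce: vy ← 0.73·19.037 = 13.897
Arc 2: start y=0.000, vy=13.897 → t=2.836, apex=9.853, x_land=35.365, impact vy=-13.897
  bounce: vy ← 0.73·13.897 = 10.145
Arc 3: start y=0.000, vy=10.145 → t=2.070, apex=5.251, x_land=47.208, impact vy=-10.145
  bounce: vy ← 0.73·10.145 = 7.406
Arc 4: start y=0.000, vy=7.406 → t=1.511, apex=2.798, x_land=55.853, impact vy=-7.406
  bounce: vy ← 0.73·7.406 = 5.406
Arc 5: start y=0.000, vy=5.406 → t=1.103, apex=1.491, x_land=62.164, impact vy=-5.406
  bounce: vy ← 0.73·5.406 = 3.946

1 3.347 18.490 19.143
2 2.836 9.853 35.365
3 2.070 5.251 47.208
4 1.511 2.798 55.853
5 1.103 1.491 62.164
final: 62.164 3.946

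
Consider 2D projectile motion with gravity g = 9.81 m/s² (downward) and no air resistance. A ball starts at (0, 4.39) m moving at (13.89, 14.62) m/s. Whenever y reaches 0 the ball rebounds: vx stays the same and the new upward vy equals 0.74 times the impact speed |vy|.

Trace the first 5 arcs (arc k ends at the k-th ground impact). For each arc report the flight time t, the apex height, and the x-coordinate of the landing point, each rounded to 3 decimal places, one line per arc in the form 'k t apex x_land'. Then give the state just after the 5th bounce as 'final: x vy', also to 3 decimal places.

1 3.256 15.284 45.220
2 2.613 8.370 81.508
3 1.933 4.583 108.361
4 1.431 2.510 128.233
5 1.059 1.374 142.937
final: 142.937 3.843

Arc 1: start y=4.390, vy=14.620 → t=3.256, apex=15.284, x_land=45.220, impact vy=-17.317
  bounce: vy ← 0.74·17.317 = 12.815
Arc 2: start y=0.000, vy=12.815 → t=2.613, apex=8.370, x_land=81.508, impact vy=-12.815
  bounce: vy ← 0.74·12.815 = 9.483
Arc 3: start y=0.000, vy=9.483 → t=1.933, apex=4.583, x_land=108.361, impact vy=-9.483
  bounce: vy ← 0.74·9.483 = 7.017
Arc 4: start y=0.000, vy=7.017 → t=1.431, apex=2.510, x_land=128.233, impact vy=-7.017
  bounce: vy ← 0.74·7.017 = 5.193
Arc 5: start y=0.000, vy=5.193 → t=1.059, apex=1.374, x_land=142.937, impact vy=-5.193
  bounce: vy ← 0.74·5.193 = 3.843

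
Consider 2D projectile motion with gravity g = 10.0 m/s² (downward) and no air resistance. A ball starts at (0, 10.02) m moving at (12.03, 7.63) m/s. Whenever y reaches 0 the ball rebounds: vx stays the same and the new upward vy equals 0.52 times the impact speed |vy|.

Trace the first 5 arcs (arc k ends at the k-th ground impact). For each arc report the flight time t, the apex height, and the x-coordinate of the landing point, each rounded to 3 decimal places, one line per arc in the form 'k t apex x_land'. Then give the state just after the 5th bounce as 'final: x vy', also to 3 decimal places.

Arc 1: start y=10.020, vy=7.630 → t=2.371, apex=12.931, x_land=28.525, impact vy=-16.082
  bounce: vy ← 0.52·16.082 = 8.362
Arc 2: start y=0.000, vy=8.362 → t=1.672, apex=3.497, x_land=48.645, impact vy=-8.362
  bounce: vy ← 0.52·8.362 = 4.348
Arc 3: start y=0.000, vy=4.348 → t=0.870, apex=0.945, x_land=59.107, impact vy=-4.348
  bounce: vy ← 0.52·4.348 = 2.261
Arc 4: start y=0.000, vy=2.261 → t=0.452, apex=0.256, x_land=64.548, impact vy=-2.261
  bounce: vy ← 0.52·2.261 = 1.176
Arc 5: start y=0.000, vy=1.176 → t=0.235, apex=0.069, x_land=67.377, impact vy=-1.176
  bounce: vy ← 0.52·1.176 = 0.611

1 2.371 12.931 28.525
2 1.672 3.497 48.645
3 0.870 0.945 59.107
4 0.452 0.256 64.548
5 0.235 0.069 67.377
final: 67.377 0.611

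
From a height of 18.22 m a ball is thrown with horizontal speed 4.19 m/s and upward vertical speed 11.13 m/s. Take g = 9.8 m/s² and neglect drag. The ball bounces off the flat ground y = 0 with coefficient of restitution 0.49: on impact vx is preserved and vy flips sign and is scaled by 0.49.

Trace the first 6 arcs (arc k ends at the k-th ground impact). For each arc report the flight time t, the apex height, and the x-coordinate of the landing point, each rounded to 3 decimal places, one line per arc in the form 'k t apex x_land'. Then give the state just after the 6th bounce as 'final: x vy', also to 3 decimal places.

1 3.374 24.540 14.135
2 2.193 5.892 23.325
3 1.075 1.415 27.827
4 0.527 0.340 30.034
5 0.258 0.082 31.115
6 0.126 0.020 31.645
final: 31.645 0.304

Arc 1: start y=18.220, vy=11.130 → t=3.374, apex=24.540, x_land=14.135, impact vy=-21.931
  bounce: vy ← 0.49·21.931 = 10.746
Arc 2: start y=0.000, vy=10.746 → t=2.193, apex=5.892, x_land=23.325, impact vy=-10.746
  bounce: vy ← 0.49·10.746 = 5.266
Arc 3: start y=0.000, vy=5.266 → t=1.075, apex=1.415, x_land=27.827, impact vy=-5.266
  bounce: vy ← 0.49·5.266 = 2.580
Arc 4: start y=0.000, vy=2.580 → t=0.527, apex=0.340, x_land=30.034, impact vy=-2.580
  bounce: vy ← 0.49·2.580 = 1.264
Arc 5: start y=0.000, vy=1.264 → t=0.258, apex=0.082, x_land=31.115, impact vy=-1.264
  bounce: vy ← 0.49·1.264 = 0.620
Arc 6: start y=0.000, vy=0.620 → t=0.126, apex=0.020, x_land=31.645, impact vy=-0.620
  bounce: vy ← 0.49·0.620 = 0.304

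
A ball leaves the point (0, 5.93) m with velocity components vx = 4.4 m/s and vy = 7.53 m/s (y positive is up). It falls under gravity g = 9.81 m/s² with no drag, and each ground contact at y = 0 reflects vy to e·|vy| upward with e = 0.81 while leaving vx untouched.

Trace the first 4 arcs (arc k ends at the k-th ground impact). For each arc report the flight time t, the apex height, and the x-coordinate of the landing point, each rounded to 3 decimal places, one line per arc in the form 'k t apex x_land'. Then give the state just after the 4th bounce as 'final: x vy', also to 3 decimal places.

1 2.109 8.820 9.278
2 2.172 5.787 18.836
3 1.760 3.797 26.578
4 1.425 2.491 32.849
final: 32.849 5.663

Arc 1: start y=5.930, vy=7.530 → t=2.109, apex=8.820, x_land=9.278, impact vy=-13.155
  bounce: vy ← 0.81·13.155 = 10.655
Arc 2: start y=0.000, vy=10.655 → t=2.172, apex=5.787, x_land=18.836, impact vy=-10.655
  bounce: vy ← 0.81·10.655 = 8.631
Arc 3: start y=0.000, vy=8.631 → t=1.760, apex=3.797, x_land=26.578, impact vy=-8.631
  bounce: vy ← 0.81·8.631 = 6.991
Arc 4: start y=0.000, vy=6.991 → t=1.425, apex=2.491, x_land=32.849, impact vy=-6.991
  bounce: vy ← 0.81·6.991 = 5.663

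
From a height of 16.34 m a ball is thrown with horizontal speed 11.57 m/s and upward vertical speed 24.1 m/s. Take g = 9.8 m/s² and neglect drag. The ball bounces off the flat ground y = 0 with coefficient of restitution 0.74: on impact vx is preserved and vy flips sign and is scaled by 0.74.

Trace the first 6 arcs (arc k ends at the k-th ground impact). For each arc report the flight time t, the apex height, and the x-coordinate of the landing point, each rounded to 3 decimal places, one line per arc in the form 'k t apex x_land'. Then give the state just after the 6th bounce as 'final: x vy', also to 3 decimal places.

Arc 1: start y=16.340, vy=24.100 → t=5.522, apex=45.973, x_land=63.892, impact vy=-30.018
  bounce: vy ← 0.74·30.018 = 22.213
Arc 2: start y=0.000, vy=22.213 → t=4.533, apex=25.175, x_land=116.343, impact vy=-22.213
  bounce: vy ← 0.74·22.213 = 16.438
Arc 3: start y=0.000, vy=16.438 → t=3.355, apex=13.786, x_land=155.156, impact vy=-16.438
  bounce: vy ← 0.74·16.438 = 12.164
Arc 4: start y=0.000, vy=12.164 → t=2.482, apex=7.549, x_land=183.878, impact vy=-12.164
  bounce: vy ← 0.74·12.164 = 9.001
Arc 5: start y=0.000, vy=9.001 → t=1.837, apex=4.134, x_land=205.132, impact vy=-9.001
  bounce: vy ← 0.74·9.001 = 6.661
Arc 6: start y=0.000, vy=6.661 → t=1.359, apex=2.264, x_land=220.860, impact vy=-6.661
  bounce: vy ← 0.74·6.661 = 4.929

1 5.522 45.973 63.892
2 4.533 25.175 116.343
3 3.355 13.786 155.156
4 2.482 7.549 183.878
5 1.837 4.134 205.132
6 1.359 2.264 220.860
final: 220.860 4.929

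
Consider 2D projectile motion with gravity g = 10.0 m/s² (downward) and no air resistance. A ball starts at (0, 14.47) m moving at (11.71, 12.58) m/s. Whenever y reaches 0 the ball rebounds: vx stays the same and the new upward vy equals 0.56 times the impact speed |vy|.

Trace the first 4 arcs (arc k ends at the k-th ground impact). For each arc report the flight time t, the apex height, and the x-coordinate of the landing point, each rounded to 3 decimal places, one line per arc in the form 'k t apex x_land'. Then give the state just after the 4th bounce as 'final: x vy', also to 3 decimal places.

1 3.374 22.383 39.507
2 2.370 7.019 67.256
3 1.327 2.201 82.796
4 0.743 0.690 91.498
final: 91.498 2.081

Arc 1: start y=14.470, vy=12.580 → t=3.374, apex=22.383, x_land=39.507, impact vy=-21.158
  bounce: vy ← 0.56·21.158 = 11.848
Arc 2: start y=0.000, vy=11.848 → t=2.370, apex=7.019, x_land=67.256, impact vy=-11.848
  bounce: vy ← 0.56·11.848 = 6.635
Arc 3: start y=0.000, vy=6.635 → t=1.327, apex=2.201, x_land=82.796, impact vy=-6.635
  bounce: vy ← 0.56·6.635 = 3.716
Arc 4: start y=0.000, vy=3.716 → t=0.743, apex=0.690, x_land=91.498, impact vy=-3.716
  bounce: vy ← 0.56·3.716 = 2.081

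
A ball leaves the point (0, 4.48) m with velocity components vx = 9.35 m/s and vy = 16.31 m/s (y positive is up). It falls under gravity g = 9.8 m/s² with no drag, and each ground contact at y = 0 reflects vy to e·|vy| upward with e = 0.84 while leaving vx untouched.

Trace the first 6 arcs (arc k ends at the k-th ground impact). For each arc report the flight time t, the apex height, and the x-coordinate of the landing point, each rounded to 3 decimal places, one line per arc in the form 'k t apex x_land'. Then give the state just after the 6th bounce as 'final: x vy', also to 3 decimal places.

1 3.584 18.052 33.508
2 3.225 12.738 63.658
3 2.709 8.988 88.984
4 2.275 6.342 110.258
5 1.911 4.475 128.128
6 1.605 3.157 143.139
final: 143.139 6.608

Arc 1: start y=4.480, vy=16.310 → t=3.584, apex=18.052, x_land=33.508, impact vy=-18.810
  bounce: vy ← 0.84·18.810 = 15.801
Arc 2: start y=0.000, vy=15.801 → t=3.225, apex=12.738, x_land=63.658, impact vy=-15.801
  bounce: vy ← 0.84·15.801 = 13.272
Arc 3: start y=0.000, vy=13.272 → t=2.709, apex=8.988, x_land=88.984, impact vy=-13.272
  bounce: vy ← 0.84·13.272 = 11.149
Arc 4: start y=0.000, vy=11.149 → t=2.275, apex=6.342, x_land=110.258, impact vy=-11.149
  bounce: vy ← 0.84·11.149 = 9.365
Arc 5: start y=0.000, vy=9.365 → t=1.911, apex=4.475, x_land=128.128, impact vy=-9.365
  bounce: vy ← 0.84·9.365 = 7.867
Arc 6: start y=0.000, vy=7.867 → t=1.605, apex=3.157, x_land=143.139, impact vy=-7.867
  bounce: vy ← 0.84·7.867 = 6.608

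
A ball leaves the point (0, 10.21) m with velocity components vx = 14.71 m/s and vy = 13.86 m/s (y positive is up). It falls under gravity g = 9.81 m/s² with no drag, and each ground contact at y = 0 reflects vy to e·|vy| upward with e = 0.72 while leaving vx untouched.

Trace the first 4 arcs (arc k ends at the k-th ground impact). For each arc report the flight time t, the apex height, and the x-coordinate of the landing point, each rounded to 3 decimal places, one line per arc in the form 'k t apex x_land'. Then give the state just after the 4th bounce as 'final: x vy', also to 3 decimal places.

1 3.432 20.001 50.487
2 2.908 10.369 93.261
3 2.094 5.375 124.059
4 1.507 2.786 146.233
final: 146.233 5.324

Arc 1: start y=10.210, vy=13.860 → t=3.432, apex=20.001, x_land=50.487, impact vy=-19.810
  bounce: vy ← 0.72·19.810 = 14.263
Arc 2: start y=0.000, vy=14.263 → t=2.908, apex=10.369, x_land=93.261, impact vy=-14.263
  bounce: vy ← 0.72·14.263 = 10.269
Arc 3: start y=0.000, vy=10.269 → t=2.094, apex=5.375, x_land=124.059, impact vy=-10.269
  bounce: vy ← 0.72·10.269 = 7.394
Arc 4: start y=0.000, vy=7.394 → t=1.507, apex=2.786, x_land=146.233, impact vy=-7.394
  bounce: vy ← 0.72·7.394 = 5.324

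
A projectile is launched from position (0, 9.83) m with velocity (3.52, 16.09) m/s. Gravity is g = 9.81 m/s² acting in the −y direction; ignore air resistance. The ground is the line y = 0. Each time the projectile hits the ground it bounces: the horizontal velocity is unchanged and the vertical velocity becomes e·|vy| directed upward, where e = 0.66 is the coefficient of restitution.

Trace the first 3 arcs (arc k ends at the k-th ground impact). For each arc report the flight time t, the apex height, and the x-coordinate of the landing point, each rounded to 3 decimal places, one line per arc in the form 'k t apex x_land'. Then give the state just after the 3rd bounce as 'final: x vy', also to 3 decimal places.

Arc 1: start y=9.830, vy=16.090 → t=3.807, apex=23.025, x_land=13.400, impact vy=-21.254
  bounce: vy ← 0.66·21.254 = 14.028
Arc 2: start y=0.000, vy=14.028 → t=2.860, apex=10.030, x_land=23.467, impact vy=-14.028
  bounce: vy ← 0.66·14.028 = 9.258
Arc 3: start y=0.000, vy=9.258 → t=1.888, apex=4.369, x_land=30.111, impact vy=-9.258
  bounce: vy ← 0.66·9.258 = 6.111

1 3.807 23.025 13.400
2 2.860 10.030 23.467
3 1.888 4.369 30.111
final: 30.111 6.111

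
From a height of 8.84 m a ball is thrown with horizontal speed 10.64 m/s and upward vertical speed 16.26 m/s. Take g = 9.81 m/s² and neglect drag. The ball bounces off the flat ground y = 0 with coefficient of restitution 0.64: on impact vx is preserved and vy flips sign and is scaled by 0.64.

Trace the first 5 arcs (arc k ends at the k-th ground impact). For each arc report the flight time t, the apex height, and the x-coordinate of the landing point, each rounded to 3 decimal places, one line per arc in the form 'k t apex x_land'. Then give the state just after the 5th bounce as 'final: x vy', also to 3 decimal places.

Arc 1: start y=8.840, vy=16.260 → t=3.790, apex=22.315, x_land=40.330, impact vy=-20.924
  bounce: vy ← 0.64·20.924 = 13.392
Arc 2: start y=0.000, vy=13.392 → t=2.730, apex=9.140, x_land=69.380, impact vy=-13.392
  bounce: vy ← 0.64·13.392 = 8.571
Arc 3: start y=0.000, vy=8.571 → t=1.747, apex=3.744, x_land=87.971, impact vy=-8.571
  bounce: vy ← 0.64·8.571 = 5.485
Arc 4: start y=0.000, vy=5.485 → t=1.118, apex=1.534, x_land=99.870, impact vy=-5.485
  bounce: vy ← 0.64·5.485 = 3.511
Arc 5: start y=0.000, vy=3.511 → t=0.716, apex=0.628, x_land=107.485, impact vy=-3.511
  bounce: vy ← 0.64·3.511 = 2.247

1 3.790 22.315 40.330
2 2.730 9.140 69.380
3 1.747 3.744 87.971
4 1.118 1.534 99.870
5 0.716 0.628 107.485
final: 107.485 2.247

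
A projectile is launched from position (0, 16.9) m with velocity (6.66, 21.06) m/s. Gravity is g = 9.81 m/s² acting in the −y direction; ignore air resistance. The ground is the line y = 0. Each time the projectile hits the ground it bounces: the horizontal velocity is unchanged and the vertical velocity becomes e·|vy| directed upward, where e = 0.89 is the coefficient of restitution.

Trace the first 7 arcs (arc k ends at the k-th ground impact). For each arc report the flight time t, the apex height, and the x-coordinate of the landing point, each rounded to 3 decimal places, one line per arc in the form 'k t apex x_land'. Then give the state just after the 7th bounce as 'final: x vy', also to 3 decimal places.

1 4.985 39.506 33.199
2 5.052 31.292 66.842
3 4.496 24.787 96.785
4 4.001 19.634 123.435
5 3.561 15.552 147.152
6 3.169 12.319 168.261
7 2.821 9.758 187.048
final: 187.048 12.314

Arc 1: start y=16.900, vy=21.060 → t=4.985, apex=39.506, x_land=33.199, impact vy=-27.841
  bounce: vy ← 0.89·27.841 = 24.778
Arc 2: start y=0.000, vy=24.778 → t=5.052, apex=31.292, x_land=66.842, impact vy=-24.778
  bounce: vy ← 0.89·24.778 = 22.053
Arc 3: start y=0.000, vy=22.053 → t=4.496, apex=24.787, x_land=96.785, impact vy=-22.053
  bounce: vy ← 0.89·22.053 = 19.627
Arc 4: start y=0.000, vy=19.627 → t=4.001, apex=19.634, x_land=123.435, impact vy=-19.627
  bounce: vy ← 0.89·19.627 = 17.468
Arc 5: start y=0.000, vy=17.468 → t=3.561, apex=15.552, x_land=147.152, impact vy=-17.468
  bounce: vy ← 0.89·17.468 = 15.546
Arc 6: start y=0.000, vy=15.546 → t=3.169, apex=12.319, x_land=168.261, impact vy=-15.546
  bounce: vy ← 0.89·15.546 = 13.836
Arc 7: start y=0.000, vy=13.836 → t=2.821, apex=9.758, x_land=187.048, impact vy=-13.836
  bounce: vy ← 0.89·13.836 = 12.314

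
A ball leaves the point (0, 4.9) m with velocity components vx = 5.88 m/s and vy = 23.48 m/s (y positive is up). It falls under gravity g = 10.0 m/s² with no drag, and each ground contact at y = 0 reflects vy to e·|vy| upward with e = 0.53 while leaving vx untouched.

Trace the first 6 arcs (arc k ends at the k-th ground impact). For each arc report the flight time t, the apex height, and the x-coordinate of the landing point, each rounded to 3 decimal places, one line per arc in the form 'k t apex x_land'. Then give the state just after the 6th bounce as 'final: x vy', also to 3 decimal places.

1 4.896 32.466 28.789
2 2.701 9.120 44.672
3 1.432 2.562 53.089
4 0.759 0.720 57.550
5 0.402 0.202 59.915
6 0.213 0.057 61.168
final: 61.168 0.565

Arc 1: start y=4.900, vy=23.480 → t=4.896, apex=32.466, x_land=28.789, impact vy=-25.482
  bounce: vy ← 0.53·25.482 = 13.505
Arc 2: start y=0.000, vy=13.505 → t=2.701, apex=9.120, x_land=44.672, impact vy=-13.505
  bounce: vy ← 0.53·13.505 = 7.158
Arc 3: start y=0.000, vy=7.158 → t=1.432, apex=2.562, x_land=53.089, impact vy=-7.158
  bounce: vy ← 0.53·7.158 = 3.794
Arc 4: start y=0.000, vy=3.794 → t=0.759, apex=0.720, x_land=57.550, impact vy=-3.794
  bounce: vy ← 0.53·3.794 = 2.011
Arc 5: start y=0.000, vy=2.011 → t=0.402, apex=0.202, x_land=59.915, impact vy=-2.011
  bounce: vy ← 0.53·2.011 = 1.066
Arc 6: start y=0.000, vy=1.066 → t=0.213, apex=0.057, x_land=61.168, impact vy=-1.066
  bounce: vy ← 0.53·1.066 = 0.565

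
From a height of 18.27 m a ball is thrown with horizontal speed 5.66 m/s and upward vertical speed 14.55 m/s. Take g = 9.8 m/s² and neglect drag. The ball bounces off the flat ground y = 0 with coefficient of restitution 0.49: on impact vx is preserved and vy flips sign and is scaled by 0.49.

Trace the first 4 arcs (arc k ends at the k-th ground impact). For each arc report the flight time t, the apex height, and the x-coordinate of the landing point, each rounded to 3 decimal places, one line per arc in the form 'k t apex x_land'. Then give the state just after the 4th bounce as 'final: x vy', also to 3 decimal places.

Arc 1: start y=18.270, vy=14.550 → t=3.920, apex=29.071, x_land=22.190, impact vy=-23.870
  bounce: vy ← 0.49·23.870 = 11.696
Arc 2: start y=0.000, vy=11.696 → t=2.387, apex=6.980, x_land=35.700, impact vy=-11.696
  bounce: vy ← 0.49·11.696 = 5.731
Arc 3: start y=0.000, vy=5.731 → t=1.170, apex=1.676, x_land=42.321, impact vy=-5.731
  bounce: vy ← 0.49·5.731 = 2.808
Arc 4: start y=0.000, vy=2.808 → t=0.573, apex=0.402, x_land=45.564, impact vy=-2.808
  bounce: vy ← 0.49·2.808 = 1.376

1 3.920 29.071 22.190
2 2.387 6.980 35.700
3 1.170 1.676 42.321
4 0.573 0.402 45.564
final: 45.564 1.376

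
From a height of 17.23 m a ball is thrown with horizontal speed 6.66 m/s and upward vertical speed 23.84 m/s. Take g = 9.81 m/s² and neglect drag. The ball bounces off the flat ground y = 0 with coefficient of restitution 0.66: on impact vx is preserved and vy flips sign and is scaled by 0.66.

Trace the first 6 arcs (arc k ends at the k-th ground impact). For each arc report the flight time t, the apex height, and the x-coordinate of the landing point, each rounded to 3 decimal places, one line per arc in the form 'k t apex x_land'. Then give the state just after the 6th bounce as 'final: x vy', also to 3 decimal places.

Arc 1: start y=17.230, vy=23.840 → t=5.499, apex=46.198, x_land=36.624, impact vy=-30.106
  bounce: vy ← 0.66·30.106 = 19.870
Arc 2: start y=0.000, vy=19.870 → t=4.051, apex=20.124, x_land=63.604, impact vy=-19.870
  bounce: vy ← 0.66·19.870 = 13.114
Arc 3: start y=0.000, vy=13.114 → t=2.674, apex=8.766, x_land=81.411, impact vy=-13.114
  bounce: vy ← 0.66·13.114 = 8.655
Arc 4: start y=0.000, vy=8.655 → t=1.765, apex=3.818, x_land=93.163, impact vy=-8.655
  bounce: vy ← 0.66·8.655 = 5.713
Arc 5: start y=0.000, vy=5.713 → t=1.165, apex=1.663, x_land=100.920, impact vy=-5.713
  bounce: vy ← 0.66·5.713 = 3.770
Arc 6: start y=0.000, vy=3.770 → t=0.769, apex=0.725, x_land=106.039, impact vy=-3.770
  bounce: vy ← 0.66·3.770 = 2.488

1 5.499 46.198 36.624
2 4.051 20.124 63.604
3 2.674 8.766 81.411
4 1.765 3.818 93.163
5 1.165 1.663 100.920
6 0.769 0.725 106.039
final: 106.039 2.488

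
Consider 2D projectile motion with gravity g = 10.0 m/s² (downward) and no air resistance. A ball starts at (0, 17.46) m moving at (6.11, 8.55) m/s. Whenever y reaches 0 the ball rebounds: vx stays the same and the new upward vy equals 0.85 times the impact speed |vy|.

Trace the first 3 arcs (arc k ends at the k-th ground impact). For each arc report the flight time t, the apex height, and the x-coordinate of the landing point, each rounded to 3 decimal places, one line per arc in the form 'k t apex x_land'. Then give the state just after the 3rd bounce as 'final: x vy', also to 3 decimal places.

1 2.910 21.115 17.780
2 3.494 15.256 39.125
3 2.969 11.022 57.269
final: 57.269 12.620

Arc 1: start y=17.460, vy=8.550 → t=2.910, apex=21.115, x_land=17.780, impact vy=-20.550
  bounce: vy ← 0.85·20.550 = 17.468
Arc 2: start y=0.000, vy=17.468 → t=3.494, apex=15.256, x_land=39.125, impact vy=-17.468
  bounce: vy ← 0.85·17.468 = 14.847
Arc 3: start y=0.000, vy=14.847 → t=2.969, apex=11.022, x_land=57.269, impact vy=-14.847
  bounce: vy ← 0.85·14.847 = 12.620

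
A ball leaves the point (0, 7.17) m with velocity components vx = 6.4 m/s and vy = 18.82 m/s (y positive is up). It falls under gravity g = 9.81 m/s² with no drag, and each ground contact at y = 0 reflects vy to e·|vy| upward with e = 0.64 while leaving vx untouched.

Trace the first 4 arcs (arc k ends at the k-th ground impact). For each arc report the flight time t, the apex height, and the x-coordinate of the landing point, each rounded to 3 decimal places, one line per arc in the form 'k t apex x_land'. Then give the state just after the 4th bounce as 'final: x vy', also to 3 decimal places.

Arc 1: start y=7.170, vy=18.820 → t=4.186, apex=25.223, x_land=26.791, impact vy=-22.246
  bounce: vy ← 0.64·22.246 = 14.237
Arc 2: start y=0.000, vy=14.237 → t=2.903, apex=10.331, x_land=45.368, impact vy=-14.237
  bounce: vy ← 0.64·14.237 = 9.112
Arc 3: start y=0.000, vy=9.112 → t=1.858, apex=4.232, x_land=57.257, impact vy=-9.112
  bounce: vy ← 0.64·9.112 = 5.832
Arc 4: start y=0.000, vy=5.832 → t=1.189, apex=1.733, x_land=64.866, impact vy=-5.832
  bounce: vy ← 0.64·5.832 = 3.732

1 4.186 25.223 26.791
2 2.903 10.331 45.368
3 1.858 4.232 57.257
4 1.189 1.733 64.866
final: 64.866 3.732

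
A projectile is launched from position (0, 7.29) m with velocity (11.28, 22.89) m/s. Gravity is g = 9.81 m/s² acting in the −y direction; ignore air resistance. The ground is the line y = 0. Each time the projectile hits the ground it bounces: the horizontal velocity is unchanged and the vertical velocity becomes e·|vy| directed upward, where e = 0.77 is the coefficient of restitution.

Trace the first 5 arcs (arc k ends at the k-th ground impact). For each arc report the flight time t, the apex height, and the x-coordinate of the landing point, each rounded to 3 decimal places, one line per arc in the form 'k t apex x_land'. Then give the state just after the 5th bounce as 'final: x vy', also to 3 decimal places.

1 4.966 33.995 56.016
2 4.054 20.156 101.748
3 3.122 11.950 136.961
4 2.404 7.085 164.075
5 1.851 4.201 184.954
final: 184.954 6.991

Arc 1: start y=7.290, vy=22.890 → t=4.966, apex=33.995, x_land=56.016, impact vy=-25.826
  bounce: vy ← 0.77·25.826 = 19.886
Arc 2: start y=0.000, vy=19.886 → t=4.054, apex=20.156, x_land=101.748, impact vy=-19.886
  bounce: vy ← 0.77·19.886 = 15.312
Arc 3: start y=0.000, vy=15.312 → t=3.122, apex=11.950, x_land=136.961, impact vy=-15.312
  bounce: vy ← 0.77·15.312 = 11.790
Arc 4: start y=0.000, vy=11.790 → t=2.404, apex=7.085, x_land=164.075, impact vy=-11.790
  bounce: vy ← 0.77·11.790 = 9.079
Arc 5: start y=0.000, vy=9.079 → t=1.851, apex=4.201, x_land=184.954, impact vy=-9.079
  bounce: vy ← 0.77·9.079 = 6.991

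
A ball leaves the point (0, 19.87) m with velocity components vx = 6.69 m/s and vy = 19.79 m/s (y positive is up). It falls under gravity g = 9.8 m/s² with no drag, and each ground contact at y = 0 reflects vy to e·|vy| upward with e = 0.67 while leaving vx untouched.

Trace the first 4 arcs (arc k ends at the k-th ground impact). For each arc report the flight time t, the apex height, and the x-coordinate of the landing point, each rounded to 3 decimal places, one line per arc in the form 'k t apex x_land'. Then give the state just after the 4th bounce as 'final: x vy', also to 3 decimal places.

Arc 1: start y=19.870, vy=19.790 → t=4.871, apex=39.852, x_land=32.589, impact vy=-27.948
  bounce: vy ← 0.67·27.948 = 18.725
Arc 2: start y=0.000, vy=18.725 → t=3.821, apex=17.889, x_land=58.154, impact vy=-18.725
  bounce: vy ← 0.67·18.725 = 12.546
Arc 3: start y=0.000, vy=12.546 → t=2.560, apex=8.031, x_land=75.283, impact vy=-12.546
  bounce: vy ← 0.67·12.546 = 8.406
Arc 4: start y=0.000, vy=8.406 → t=1.715, apex=3.605, x_land=86.760, impact vy=-8.406
  bounce: vy ← 0.67·8.406 = 5.632

1 4.871 39.852 32.589
2 3.821 17.889 58.154
3 2.560 8.031 75.283
4 1.715 3.605 86.760
final: 86.760 5.632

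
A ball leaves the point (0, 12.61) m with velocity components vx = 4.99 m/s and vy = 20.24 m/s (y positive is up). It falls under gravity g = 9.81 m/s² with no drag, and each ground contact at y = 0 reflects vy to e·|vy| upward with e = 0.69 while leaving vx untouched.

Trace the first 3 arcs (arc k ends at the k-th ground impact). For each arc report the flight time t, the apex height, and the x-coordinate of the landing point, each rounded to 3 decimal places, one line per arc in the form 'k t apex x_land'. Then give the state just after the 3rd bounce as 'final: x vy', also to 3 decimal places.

Arc 1: start y=12.610, vy=20.240 → t=4.676, apex=33.490, x_land=23.334, impact vy=-25.633
  bounce: vy ← 0.69·25.633 = 17.687
Arc 2: start y=0.000, vy=17.687 → t=3.606, apex=15.944, x_land=41.328, impact vy=-17.687
  bounce: vy ← 0.69·17.687 = 12.204
Arc 3: start y=0.000, vy=12.204 → t=2.488, apex=7.591, x_land=53.743, impact vy=-12.204
  bounce: vy ← 0.69·12.204 = 8.421

1 4.676 33.490 23.334
2 3.606 15.944 41.328
3 2.488 7.591 53.743
final: 53.743 8.421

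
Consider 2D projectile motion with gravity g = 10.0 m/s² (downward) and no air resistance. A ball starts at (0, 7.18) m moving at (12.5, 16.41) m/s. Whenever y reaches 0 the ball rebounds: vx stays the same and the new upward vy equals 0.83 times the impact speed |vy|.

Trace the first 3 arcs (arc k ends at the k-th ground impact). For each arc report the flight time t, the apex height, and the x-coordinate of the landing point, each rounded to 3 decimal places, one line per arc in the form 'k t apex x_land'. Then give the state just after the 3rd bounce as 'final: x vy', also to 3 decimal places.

Arc 1: start y=7.180, vy=16.410 → t=3.673, apex=20.644, x_land=45.912, impact vy=-20.320
  bounce: vy ← 0.83·20.320 = 16.865
Arc 2: start y=0.000, vy=16.865 → t=3.373, apex=14.222, x_land=88.075, impact vy=-16.865
  bounce: vy ← 0.83·16.865 = 13.998
Arc 3: start y=0.000, vy=13.998 → t=2.800, apex=9.797, x_land=123.071, impact vy=-13.998
  bounce: vy ← 0.83·13.998 = 11.619

1 3.673 20.644 45.912
2 3.373 14.222 88.075
3 2.800 9.797 123.071
final: 123.071 11.619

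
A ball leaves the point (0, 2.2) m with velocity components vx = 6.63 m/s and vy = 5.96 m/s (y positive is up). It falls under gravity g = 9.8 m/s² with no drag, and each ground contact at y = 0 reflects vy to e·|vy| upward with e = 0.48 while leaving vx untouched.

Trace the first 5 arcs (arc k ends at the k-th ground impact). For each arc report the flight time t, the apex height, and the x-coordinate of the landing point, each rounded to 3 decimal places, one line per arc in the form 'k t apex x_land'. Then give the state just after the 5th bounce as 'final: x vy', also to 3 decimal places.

Arc 1: start y=2.200, vy=5.960 → t=1.513, apex=4.012, x_land=10.032, impact vy=-8.868
  bounce: vy ← 0.48·8.868 = 4.257
Arc 2: start y=0.000, vy=4.257 → t=0.869, apex=0.924, x_land=15.791, impact vy=-4.257
  bounce: vy ← 0.48·4.257 = 2.043
Arc 3: start y=0.000, vy=2.043 → t=0.417, apex=0.213, x_land=18.556, impact vy=-2.043
  bounce: vy ← 0.48·2.043 = 0.981
Arc 4: start y=0.000, vy=0.981 → t=0.200, apex=0.049, x_land=19.883, impact vy=-0.981
  bounce: vy ← 0.48·0.981 = 0.471
Arc 5: start y=0.000, vy=0.471 → t=0.096, apex=0.011, x_land=20.520, impact vy=-0.471
  bounce: vy ← 0.48·0.471 = 0.226

1 1.513 4.012 10.032
2 0.869 0.924 15.791
3 0.417 0.213 18.556
4 0.200 0.049 19.883
5 0.096 0.011 20.520
final: 20.520 0.226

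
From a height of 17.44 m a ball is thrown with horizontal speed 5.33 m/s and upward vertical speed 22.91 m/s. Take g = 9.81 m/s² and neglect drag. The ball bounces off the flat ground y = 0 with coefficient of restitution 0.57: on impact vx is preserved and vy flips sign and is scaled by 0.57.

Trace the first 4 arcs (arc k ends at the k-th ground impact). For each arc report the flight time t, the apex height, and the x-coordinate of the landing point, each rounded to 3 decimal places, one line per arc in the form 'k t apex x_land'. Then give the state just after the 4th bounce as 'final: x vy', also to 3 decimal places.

Arc 1: start y=17.440, vy=22.910 → t=5.337, apex=44.192, x_land=28.446, impact vy=-29.446
  bounce: vy ← 0.57·29.446 = 16.784
Arc 2: start y=0.000, vy=16.784 → t=3.422, apex=14.358, x_land=46.684, impact vy=-16.784
  bounce: vy ← 0.57·16.784 = 9.567
Arc 3: start y=0.000, vy=9.567 → t=1.950, apex=4.665, x_land=57.080, impact vy=-9.567
  bounce: vy ← 0.57·9.567 = 5.453
Arc 4: start y=0.000, vy=5.453 → t=1.112, apex=1.516, x_land=63.006, impact vy=-5.453
  bounce: vy ← 0.57·5.453 = 3.108

1 5.337 44.192 28.446
2 3.422 14.358 46.684
3 1.950 4.665 57.080
4 1.112 1.516 63.006
final: 63.006 3.108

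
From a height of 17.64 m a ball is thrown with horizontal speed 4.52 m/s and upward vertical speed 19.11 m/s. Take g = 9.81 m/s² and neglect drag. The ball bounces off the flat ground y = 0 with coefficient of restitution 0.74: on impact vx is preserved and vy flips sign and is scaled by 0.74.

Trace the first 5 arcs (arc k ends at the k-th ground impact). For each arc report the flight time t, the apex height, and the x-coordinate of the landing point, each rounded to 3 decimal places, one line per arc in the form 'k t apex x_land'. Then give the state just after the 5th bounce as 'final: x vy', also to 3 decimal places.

1 4.667 36.253 21.093
2 4.024 19.852 39.280
3 2.977 10.871 52.738
4 2.203 5.953 62.697
5 1.630 3.260 70.067
final: 70.067 5.918

Arc 1: start y=17.640, vy=19.110 → t=4.667, apex=36.253, x_land=21.093, impact vy=-26.670
  bounce: vy ← 0.74·26.670 = 19.736
Arc 2: start y=0.000, vy=19.736 → t=4.024, apex=19.852, x_land=39.280, impact vy=-19.736
  bounce: vy ← 0.74·19.736 = 14.604
Arc 3: start y=0.000, vy=14.604 → t=2.977, apex=10.871, x_land=52.738, impact vy=-14.604
  bounce: vy ← 0.74·14.604 = 10.807
Arc 4: start y=0.000, vy=10.807 → t=2.203, apex=5.953, x_land=62.697, impact vy=-10.807
  bounce: vy ← 0.74·10.807 = 7.997
Arc 5: start y=0.000, vy=7.997 → t=1.630, apex=3.260, x_land=70.067, impact vy=-7.997
  bounce: vy ← 0.74·7.997 = 5.918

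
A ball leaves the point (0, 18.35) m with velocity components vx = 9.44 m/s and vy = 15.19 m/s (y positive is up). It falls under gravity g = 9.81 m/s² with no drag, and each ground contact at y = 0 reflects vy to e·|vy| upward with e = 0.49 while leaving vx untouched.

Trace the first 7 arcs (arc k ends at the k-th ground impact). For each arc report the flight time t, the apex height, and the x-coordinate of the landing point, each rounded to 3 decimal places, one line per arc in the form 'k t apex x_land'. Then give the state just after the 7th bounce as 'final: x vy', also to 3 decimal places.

1 4.026 30.110 38.006
2 2.428 7.229 60.927
3 1.190 1.736 72.158
4 0.583 0.417 77.662
5 0.286 0.100 80.358
6 0.140 0.024 81.680
7 0.069 0.006 82.327
final: 82.327 0.165

Arc 1: start y=18.350, vy=15.190 → t=4.026, apex=30.110, x_land=38.006, impact vy=-24.306
  bounce: vy ← 0.49·24.306 = 11.910
Arc 2: start y=0.000, vy=11.910 → t=2.428, apex=7.229, x_land=60.927, impact vy=-11.910
  bounce: vy ← 0.49·11.910 = 5.836
Arc 3: start y=0.000, vy=5.836 → t=1.190, apex=1.736, x_land=72.158, impact vy=-5.836
  bounce: vy ← 0.49·5.836 = 2.860
Arc 4: start y=0.000, vy=2.860 → t=0.583, apex=0.417, x_land=77.662, impact vy=-2.860
  bounce: vy ← 0.49·2.860 = 1.401
Arc 5: start y=0.000, vy=1.401 → t=0.286, apex=0.100, x_land=80.358, impact vy=-1.401
  bounce: vy ← 0.49·1.401 = 0.687
Arc 6: start y=0.000, vy=0.687 → t=0.140, apex=0.024, x_land=81.680, impact vy=-0.687
  bounce: vy ← 0.49·0.687 = 0.336
Arc 7: start y=0.000, vy=0.336 → t=0.069, apex=0.006, x_land=82.327, impact vy=-0.336
  bounce: vy ← 0.49·0.336 = 0.165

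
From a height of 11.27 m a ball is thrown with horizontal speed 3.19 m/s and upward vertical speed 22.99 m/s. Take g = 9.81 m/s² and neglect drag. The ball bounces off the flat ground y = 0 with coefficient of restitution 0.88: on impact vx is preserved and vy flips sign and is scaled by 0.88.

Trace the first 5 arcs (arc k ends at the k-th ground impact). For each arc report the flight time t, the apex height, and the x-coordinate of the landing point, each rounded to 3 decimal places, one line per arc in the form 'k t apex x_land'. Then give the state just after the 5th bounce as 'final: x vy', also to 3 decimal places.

1 5.135 38.209 16.379
2 4.912 29.589 32.049
3 4.323 22.914 45.839
4 3.804 17.744 57.973
5 3.348 13.741 68.652
final: 68.652 14.449

Arc 1: start y=11.270, vy=22.990 → t=5.135, apex=38.209, x_land=16.379, impact vy=-27.380
  bounce: vy ← 0.88·27.380 = 24.094
Arc 2: start y=0.000, vy=24.094 → t=4.912, apex=29.589, x_land=32.049, impact vy=-24.094
  bounce: vy ← 0.88·24.094 = 21.203
Arc 3: start y=0.000, vy=21.203 → t=4.323, apex=22.914, x_land=45.839, impact vy=-21.203
  bounce: vy ← 0.88·21.203 = 18.659
Arc 4: start y=0.000, vy=18.659 → t=3.804, apex=17.744, x_land=57.973, impact vy=-18.659
  bounce: vy ← 0.88·18.659 = 16.420
Arc 5: start y=0.000, vy=16.420 → t=3.348, apex=13.741, x_land=68.652, impact vy=-16.420
  bounce: vy ← 0.88·16.420 = 14.449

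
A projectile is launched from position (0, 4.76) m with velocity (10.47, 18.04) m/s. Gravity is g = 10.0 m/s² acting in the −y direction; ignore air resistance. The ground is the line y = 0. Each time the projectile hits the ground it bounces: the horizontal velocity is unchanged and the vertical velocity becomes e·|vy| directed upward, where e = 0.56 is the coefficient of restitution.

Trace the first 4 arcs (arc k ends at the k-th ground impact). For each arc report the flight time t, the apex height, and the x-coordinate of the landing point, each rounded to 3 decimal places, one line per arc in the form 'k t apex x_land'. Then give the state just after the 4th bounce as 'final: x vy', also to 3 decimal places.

1 3.855 21.032 40.361
2 2.297 6.596 64.412
3 1.286 2.068 77.880
4 0.720 0.649 85.422
final: 85.422 2.017

Arc 1: start y=4.760, vy=18.040 → t=3.855, apex=21.032, x_land=40.361, impact vy=-20.510
  bounce: vy ← 0.56·20.510 = 11.485
Arc 2: start y=0.000, vy=11.485 → t=2.297, apex=6.596, x_land=64.412, impact vy=-11.485
  bounce: vy ← 0.56·11.485 = 6.432
Arc 3: start y=0.000, vy=6.432 → t=1.286, apex=2.068, x_land=77.880, impact vy=-6.432
  bounce: vy ← 0.56·6.432 = 3.602
Arc 4: start y=0.000, vy=3.602 → t=0.720, apex=0.649, x_land=85.422, impact vy=-3.602
  bounce: vy ← 0.56·3.602 = 2.017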